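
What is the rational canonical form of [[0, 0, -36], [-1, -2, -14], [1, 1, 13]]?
R = [[0, 0, -36], [1, 0, -24], [0, 1, 11]]

The invariant factors of A (the non-unit diagonal entries of the Smith normal form of xI - A over ℚ[x]) are (x - 6)^2(x + 1), each dividing the next. The characteristic polynomial is their product, (x - 6)^2(x + 1).

The rational canonical form is the block-diagonal matrix of companion matrices C(f_i):
R = [[0, 0, -36], [1, 0, -24], [0, 1, 11]].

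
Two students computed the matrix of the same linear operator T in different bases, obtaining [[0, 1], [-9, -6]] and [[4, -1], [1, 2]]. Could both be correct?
trace(A) = -6 but trace(B) = 6. The trace is a similarity invariant, so A and B are not similar.

No.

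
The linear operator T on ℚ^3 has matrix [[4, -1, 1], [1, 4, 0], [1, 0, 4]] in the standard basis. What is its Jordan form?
J = [[4, 1, 0], [0, 4, 1], [0, 0, 4]]

The characteristic polynomial is det(xI - A) = (x - 4)^3, so the eigenvalues are 4 (algebraic multiplicity 3).

For λ = 4: rank(A - 4I) = 2, rank((A - 4I)^2) = 1, rank((A - 4I)^3) = 0. The eigenspace has dimension 3 - 2 = 1, so there is 1 Jordan block; the rank sequence gives block sizes [3].

Assembling the blocks gives the Jordan form J above.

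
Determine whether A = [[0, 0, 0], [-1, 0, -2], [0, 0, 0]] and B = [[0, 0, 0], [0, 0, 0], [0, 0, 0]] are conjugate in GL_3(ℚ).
No.

Both have characteristic polynomial x^3, but the minimal polynomial of A is x^2 while the minimal polynomial of B is x. The minimal polynomial is a similarity invariant, so A and B are not similar.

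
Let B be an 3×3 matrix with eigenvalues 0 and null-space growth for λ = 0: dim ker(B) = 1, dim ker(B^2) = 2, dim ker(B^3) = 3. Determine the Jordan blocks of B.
λ = 0: successive nullity increments [1, 1, 1] count blocks of size ≥ k; block sizes are [3].

Jordan blocks: (0, 3)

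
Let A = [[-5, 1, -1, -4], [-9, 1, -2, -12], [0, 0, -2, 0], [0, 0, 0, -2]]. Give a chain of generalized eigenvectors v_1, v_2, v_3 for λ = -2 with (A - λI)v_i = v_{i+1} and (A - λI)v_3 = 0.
v_1 = [[-2, -1, 1, 1]]^T, v_2 = [[0, 1, 0, 0]]^T, v_3 = [[1, 3, 0, 0]]^T

We seek v_1 ∈ ker((A + 2I)^3) \ ker((A + 2I)^2), then set v_{i+1} = (A + 2I) v_i.

One such chain is v_1 = [[-2, -1, 1, 1]]^T, v_2 = [[0, 1, 0, 0]]^T, v_3 = [[1, 3, 0, 0]]^T. Check: (A + 2I) v_3 = [[0, 0, 0, 0]]^T = 0.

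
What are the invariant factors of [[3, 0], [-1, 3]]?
(x - 3)^2

The Jordan structure of A has elementary divisors (x - 3)^2. Arranging the block sizes at each eigenvalue in decreasing order and taking row products gives the invariant factors.

Invariant factors (smallest first, each dividing the next): (x - 3)^2.

Check: the last factor (x - 3)^2 is the minimal polynomial, and the product (x - 3)^2 is the characteristic polynomial.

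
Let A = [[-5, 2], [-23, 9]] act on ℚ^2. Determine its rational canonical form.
R = [[0, -1], [1, 4]]

The invariant factors of A (the non-unit diagonal entries of the Smith normal form of xI - A over ℚ[x]) are x^2 - 4x + 1, each dividing the next. The characteristic polynomial is their product, x^2 - 4x + 1.

The rational canonical form is the block-diagonal matrix of companion matrices C(f_i):
R = [[0, -1], [1, 4]].

Note the characteristic polynomial does not split into linear factors over ℚ, so A has no Jordan form over ℚ; the rational canonical form exists over any field.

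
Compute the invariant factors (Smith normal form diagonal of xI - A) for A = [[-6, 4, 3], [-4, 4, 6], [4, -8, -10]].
x + 4, (x + 4)^2

The Jordan structure of A has elementary divisors (x + 4)^2, (x + 4). Arranging the block sizes at each eigenvalue in decreasing order and taking row products gives the invariant factors.

Invariant factors (smallest first, each dividing the next): x + 4, (x + 4)^2.

Check: the last factor (x + 4)^2 is the minimal polynomial, and the product (x + 4)^3 is the characteristic polynomial.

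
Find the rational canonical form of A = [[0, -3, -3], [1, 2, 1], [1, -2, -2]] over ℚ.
The invariant factors of A (the non-unit diagonal entries of the Smith normal form of xI - A over ℚ[x]) are x^3 + 4x - 3, each dividing the next. The characteristic polynomial is their product, x^3 + 4x - 3.

The rational canonical form is the block-diagonal matrix of companion matrices C(f_i):
R = [[0, 0, 3], [1, 0, -4], [0, 1, 0]].

Note the characteristic polynomial does not split into linear factors over ℚ, so A has no Jordan form over ℚ; the rational canonical form exists over any field.

R = [[0, 0, 3], [1, 0, -4], [0, 1, 0]]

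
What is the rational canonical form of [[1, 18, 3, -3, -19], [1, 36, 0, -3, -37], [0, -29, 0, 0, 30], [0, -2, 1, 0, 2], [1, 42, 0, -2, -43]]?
R = [[0, 0, 0, 0, 12], [1, 0, 0, 0, -37], [0, 1, 0, 0, 30], [0, 0, 1, 0, 2], [0, 0, 0, 1, -6]]

The invariant factors of A (the non-unit diagonal entries of the Smith normal form of xI - A over ℚ[x]) are (x - 1)^2(x + 4)(x^2 + 4x - 3), each dividing the next. The characteristic polynomial is their product, (x - 1)^2(x + 4)(x^2 + 4x - 3).

The rational canonical form is the block-diagonal matrix of companion matrices C(f_i):
R = [[0, 0, 0, 0, 12], [1, 0, 0, 0, -37], [0, 1, 0, 0, 30], [0, 0, 1, 0, 2], [0, 0, 0, 1, -6]].

Note the characteristic polynomial does not split into linear factors over ℚ, so A has no Jordan form over ℚ; the rational canonical form exists over any field.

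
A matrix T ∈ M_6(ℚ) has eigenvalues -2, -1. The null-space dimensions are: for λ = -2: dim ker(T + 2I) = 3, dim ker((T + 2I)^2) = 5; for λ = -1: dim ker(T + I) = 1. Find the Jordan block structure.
λ = -2: successive nullity increments [3, 2] count blocks of size ≥ k; block sizes are [2, 2, 1].
λ = -1: successive nullity increments [1] count blocks of size ≥ k; block sizes are [1].

Jordan blocks: (-2, 2), (-2, 2), (-2, 1), (-1, 1)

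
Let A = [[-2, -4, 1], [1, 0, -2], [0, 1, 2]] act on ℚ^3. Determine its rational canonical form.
R = [[0, 0, 5], [1, 0, -2], [0, 1, 0]]

The invariant factors of A (the non-unit diagonal entries of the Smith normal form of xI - A over ℚ[x]) are x^3 + 2x - 5, each dividing the next. The characteristic polynomial is their product, x^3 + 2x - 5.

The rational canonical form is the block-diagonal matrix of companion matrices C(f_i):
R = [[0, 0, 5], [1, 0, -2], [0, 1, 0]].

Note the characteristic polynomial does not split into linear factors over ℚ, so A has no Jordan form over ℚ; the rational canonical form exists over any field.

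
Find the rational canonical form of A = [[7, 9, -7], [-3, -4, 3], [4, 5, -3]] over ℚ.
The invariant factors of A (the non-unit diagonal entries of the Smith normal form of xI - A over ℚ[x]) are x^3 + 3x + 1, each dividing the next. The characteristic polynomial is their product, x^3 + 3x + 1.

The rational canonical form is the block-diagonal matrix of companion matrices C(f_i):
R = [[0, 0, -1], [1, 0, -3], [0, 1, 0]].

Note the characteristic polynomial does not split into linear factors over ℚ, so A has no Jordan form over ℚ; the rational canonical form exists over any field.

R = [[0, 0, -1], [1, 0, -3], [0, 1, 0]]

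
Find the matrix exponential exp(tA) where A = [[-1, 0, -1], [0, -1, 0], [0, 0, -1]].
A has Jordan form J = [[-1, 1, 0], [0, -1, 0], [0, 0, -1]] with A = PJP^{-1}, so e^{tA} = P e^{tJ} P^{-1}.

For a Jordan block J_k(λ), e^{tJ_k(λ)} = e^{λt} · (I + tN + t^2 N^2/2! + ... + t^{k-1} N^{k-1}/(k-1)!) where N is the nilpotent superdiagonal part.

Assembling the blocks and conjugating back gives the entries of e^{tA} as shown above.

e^{tA} = [[e^{-t}, 0, -t*e^{-t}], [0, e^{-t}, 0], [0, 0, e^{-t}]]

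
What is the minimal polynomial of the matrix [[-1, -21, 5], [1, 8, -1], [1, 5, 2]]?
The characteristic polynomial factors as (x - 3)^3. The minimal polynomial is ∏(x - λ)^{k_λ} where k_λ is the size of the largest Jordan block at λ.

For λ = 3: rank(A - 3I) = 2, and the largest Jordan block has size 3 (the smallest k with rank((A - 3I)^k) = rank((A - 3I)^(k+1))).

So m_A(x) = (x - 3)^3.

m_A(x) = (x - 3)^3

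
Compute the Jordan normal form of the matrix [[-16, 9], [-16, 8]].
The characteristic polynomial is det(xI - A) = (x + 4)^2, so the eigenvalues are -4 (algebraic multiplicity 2).

For λ = -4: rank(A + 4I) = 1, rank((A + 4I)^2) = 0. The eigenspace has dimension 2 - 1 = 1, so there is 1 Jordan block; the rank sequence gives block sizes [2].

Assembling the blocks gives the Jordan form J above.

J = [[-4, 1], [0, -4]]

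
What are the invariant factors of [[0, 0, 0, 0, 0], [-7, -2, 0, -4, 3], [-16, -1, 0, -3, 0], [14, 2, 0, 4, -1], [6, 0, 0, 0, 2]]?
x^3(x - 2)^2

The Jordan structure of A has elementary divisors x^3, (x - 2)^2. Arranging the block sizes at each eigenvalue in decreasing order and taking row products gives the invariant factors.

Invariant factors (smallest first, each dividing the next): x^3(x - 2)^2.

Check: the last factor x^3(x - 2)^2 is the minimal polynomial, and the product x^3(x - 2)^2 is the characteristic polynomial.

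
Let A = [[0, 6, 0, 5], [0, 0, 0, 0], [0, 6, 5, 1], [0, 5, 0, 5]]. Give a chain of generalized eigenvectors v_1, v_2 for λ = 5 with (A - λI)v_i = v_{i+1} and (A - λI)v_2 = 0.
We seek v_1 ∈ ker((A - 5I)^2) \ ker(A - 5I), then set v_{i+1} = (A - 5I) v_i.

One such chain is v_1 = [[1, 0, 1, 1]]^T, v_2 = [[0, 0, 1, 0]]^T. Check: (A - 5I) v_2 = [[0, 0, 0, 0]]^T = 0.

v_1 = [[1, 0, 1, 1]]^T, v_2 = [[0, 0, 1, 0]]^T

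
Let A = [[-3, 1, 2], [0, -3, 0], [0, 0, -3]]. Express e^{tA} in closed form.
e^{tA} = [[e^{-3*t}, t*e^{-3*t}, 2*t*e^{-3*t}], [0, e^{-3*t}, 0], [0, 0, e^{-3*t}]]

A has Jordan form J = [[-3, 1, 0], [0, -3, 0], [0, 0, -3]] with A = PJP^{-1}, so e^{tA} = P e^{tJ} P^{-1}.

For a Jordan block J_k(λ), e^{tJ_k(λ)} = e^{λt} · (I + tN + t^2 N^2/2! + ... + t^{k-1} N^{k-1}/(k-1)!) where N is the nilpotent superdiagonal part.

Assembling the blocks and conjugating back gives the entries of e^{tA} as shown above.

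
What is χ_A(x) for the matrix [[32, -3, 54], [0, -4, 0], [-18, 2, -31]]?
xI - A = [[x - 32, 3, -54], [0, x + 4, 0], [18, -2, x + 31]].

Expanding det(xI - A) along the first row:
det(xI - A) = + (x - 32)·det([[x + 4, 0], [-2, x + 31]]) - (3)·det([[0, 0], [18, x + 31]]) + (-54)·det([[0, x + 4], [18, -2]]).

Evaluating gives χ_A(x) = x^3 + 3x^2 - 24x - 80 = (x - 5)(x + 4)^2.

χ_A(x) = (x - 5)(x + 4)^2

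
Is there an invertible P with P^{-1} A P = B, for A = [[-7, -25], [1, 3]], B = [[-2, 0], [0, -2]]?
No.

Both have characteristic polynomial (x + 2)^2, but the minimal polynomial of A is (x + 2)^2 while the minimal polynomial of B is x + 2. The minimal polynomial is a similarity invariant, so A and B are not similar.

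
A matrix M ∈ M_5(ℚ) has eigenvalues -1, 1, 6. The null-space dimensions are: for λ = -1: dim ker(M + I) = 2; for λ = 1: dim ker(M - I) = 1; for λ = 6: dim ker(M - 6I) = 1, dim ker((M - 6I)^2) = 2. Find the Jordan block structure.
λ = -1: successive nullity increments [2] count blocks of size ≥ k; block sizes are [1, 1].
λ = 1: successive nullity increments [1] count blocks of size ≥ k; block sizes are [1].
λ = 6: successive nullity increments [1, 1] count blocks of size ≥ k; block sizes are [2].

Jordan blocks: (-1, 1), (-1, 1), (1, 1), (6, 2)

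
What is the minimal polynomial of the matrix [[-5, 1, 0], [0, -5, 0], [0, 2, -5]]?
m_A(x) = (x + 5)^2

The characteristic polynomial factors as (x + 5)^3. The minimal polynomial is ∏(x - λ)^{k_λ} where k_λ is the size of the largest Jordan block at λ.

For λ = -5: rank(A + 5I) = 1, and the largest Jordan block has size 2 (the smallest k with rank((A + 5I)^k) = rank((A + 5I)^(k+1))).

So m_A(x) = (x + 5)^2.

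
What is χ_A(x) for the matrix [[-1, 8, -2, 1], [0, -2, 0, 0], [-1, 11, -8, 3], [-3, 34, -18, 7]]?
χ_A(x) = x^2(x + 2)^2

xI - A = [[x + 1, -8, 2, -1], [0, x + 2, 0, 0], [1, -11, x + 8, -3], [3, -34, 18, x - 7]].

Expanding det(xI - A) along the first row:
det(xI - A) = + (x + 1)·det([[x + 2, 0, 0], [-11, x + 8, -3], [-34, 18, x - 7]]) - (-8)·det([[0, 0, 0], [1, x + 8, -3], [3, 18, x - 7]]) + (2)·det([[0, x + 2, 0], [1, -11, -3], [3, -34, x - 7]]) - (-1)·det([[0, x + 2, 0], [1, -11, x + 8], [3, -34, 18]]).

Evaluating gives χ_A(x) = x^4 + 4x^3 + 4x^2 = x^2(x + 2)^2.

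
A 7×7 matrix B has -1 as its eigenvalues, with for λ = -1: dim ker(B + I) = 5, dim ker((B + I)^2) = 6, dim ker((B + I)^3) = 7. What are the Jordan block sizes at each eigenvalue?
Jordan blocks: (-1, 3), (-1, 1), (-1, 1), (-1, 1), (-1, 1)

λ = -1: successive nullity increments [5, 1, 1] count blocks of size ≥ k; block sizes are [3, 1, 1, 1, 1].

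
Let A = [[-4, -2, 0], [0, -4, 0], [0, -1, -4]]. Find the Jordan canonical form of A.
J = [[-4, 1, 0], [0, -4, 0], [0, 0, -4]]

The characteristic polynomial is det(xI - A) = (x + 4)^3, so the eigenvalues are -4 (algebraic multiplicity 3).

For λ = -4: rank(A + 4I) = 1, rank((A + 4I)^2) = 0. The eigenspace has dimension 3 - 1 = 2, so there are 2 Jordan blocks; the rank sequence gives block sizes [2, 1].

Assembling the blocks gives the Jordan form J above.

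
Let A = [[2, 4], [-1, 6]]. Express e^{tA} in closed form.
A has Jordan form J = [[4, 1], [0, 4]] with A = PJP^{-1}, so e^{tA} = P e^{tJ} P^{-1}.

For a Jordan block J_k(λ), e^{tJ_k(λ)} = e^{λt} · (I + tN + t^2 N^2/2! + ... + t^{k-1} N^{k-1}/(k-1)!) where N is the nilpotent superdiagonal part.

Assembling the blocks and conjugating back gives the entries of e^{tA} as shown above.

e^{tA} = [[(1 - 2*t)*e^{4*t}, 4*t*e^{4*t}], [-t*e^{4*t}, (2*t + 1)*e^{4*t}]]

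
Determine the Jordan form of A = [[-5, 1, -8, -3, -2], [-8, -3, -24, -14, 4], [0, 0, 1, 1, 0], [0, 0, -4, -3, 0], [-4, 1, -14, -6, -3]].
J = [[-5, 1, 0, 0, 0], [0, -5, 0, 0, 0], [0, 0, -1, 1, 0], [0, 0, 0, -1, 0], [0, 0, 0, 0, -1]]

The characteristic polynomial is det(xI - A) = (x + 1)^3(x + 5)^2, so the eigenvalues are -5 (algebraic multiplicity 2), -1 (algebraic multiplicity 3).

For λ = -5: rank(A + 5I) = 4, rank((A + 5I)^2) = 3. The eigenspace has dimension 5 - 4 = 1, so there is 1 Jordan block; the rank sequence gives block sizes [2].

For λ = -1: rank(A + I) = 3, rank((A + I)^2) = 2. The eigenspace has dimension 5 - 3 = 2, so there are 2 Jordan blocks; the rank sequence gives block sizes [2, 1].

Assembling the blocks gives the Jordan form J above.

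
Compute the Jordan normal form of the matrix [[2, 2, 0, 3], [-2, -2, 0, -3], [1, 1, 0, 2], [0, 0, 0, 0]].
The characteristic polynomial is det(xI - A) = x^4, so the eigenvalues are 0 (algebraic multiplicity 4).

For λ = 0: rank(A) = 2, rank(A^2) = 0. The eigenspace has dimension 4 - 2 = 2, so there are 2 Jordan blocks; the rank sequence gives block sizes [2, 2].

Assembling the blocks gives the Jordan form J above.

J = [[0, 1, 0, 0], [0, 0, 0, 0], [0, 0, 0, 1], [0, 0, 0, 0]]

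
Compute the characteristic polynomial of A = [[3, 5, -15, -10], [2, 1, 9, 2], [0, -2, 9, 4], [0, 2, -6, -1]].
xI - A = [[x - 3, -5, 15, 10], [-2, x - 1, -9, -2], [0, 2, x - 9, -4], [0, -2, 6, x + 1]].

Expanding det(xI - A) along the first row:
det(xI - A) = + (x - 3)·det([[x - 1, -9, -2], [2, x - 9, -4], [-2, 6, x + 1]]) - (-5)·det([[-2, -9, -2], [0, x - 9, -4], [0, 6, x + 1]]) + (15)·det([[-2, x - 1, -2], [0, 2, -4], [0, -2, x + 1]]) - (10)·det([[-2, x - 1, -9], [0, 2, x - 9], [0, -2, 6]]).

Evaluating gives χ_A(x) = x^4 - 12x^3 + 54x^2 - 108x + 81 = (x - 3)^4.

χ_A(x) = (x - 3)^4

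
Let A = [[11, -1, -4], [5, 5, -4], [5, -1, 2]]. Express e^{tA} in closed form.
A has Jordan form J = [[6, 1, 0], [0, 6, 0], [0, 0, 6]] with A = PJP^{-1}, so e^{tA} = P e^{tJ} P^{-1}.

For a Jordan block J_k(λ), e^{tJ_k(λ)} = e^{λt} · (I + tN + t^2 N^2/2! + ... + t^{k-1} N^{k-1}/(k-1)!) where N is the nilpotent superdiagonal part.

Assembling the blocks and conjugating back gives the entries of e^{tA} as shown above.

e^{tA} = [[(5*t + 1)*e^{6*t}, -t*e^{6*t}, -4*t*e^{6*t}], [5*t*e^{6*t}, (1 - t)*e^{6*t}, -4*t*e^{6*t}], [5*t*e^{6*t}, -t*e^{6*t}, (1 - 4*t)*e^{6*t}]]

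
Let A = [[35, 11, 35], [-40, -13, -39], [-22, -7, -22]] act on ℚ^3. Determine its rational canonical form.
The invariant factors of A (the non-unit diagonal entries of the Smith normal form of xI - A over ℚ[x]) are x^3 - 2x - 3, each dividing the next. The characteristic polynomial is their product, x^3 - 2x - 3.

The rational canonical form is the block-diagonal matrix of companion matrices C(f_i):
R = [[0, 0, 3], [1, 0, 2], [0, 1, 0]].

Note the characteristic polynomial does not split into linear factors over ℚ, so A has no Jordan form over ℚ; the rational canonical form exists over any field.

R = [[0, 0, 3], [1, 0, 2], [0, 1, 0]]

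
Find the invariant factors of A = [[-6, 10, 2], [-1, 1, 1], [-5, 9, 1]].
The Jordan structure of A has elementary divisors (x + 4), x^2. Arranging the block sizes at each eigenvalue in decreasing order and taking row products gives the invariant factors.

Invariant factors (smallest first, each dividing the next): x^2(x + 4).

Check: the last factor x^2(x + 4) is the minimal polynomial, and the product x^2(x + 4) is the characteristic polynomial.

x^2(x + 4)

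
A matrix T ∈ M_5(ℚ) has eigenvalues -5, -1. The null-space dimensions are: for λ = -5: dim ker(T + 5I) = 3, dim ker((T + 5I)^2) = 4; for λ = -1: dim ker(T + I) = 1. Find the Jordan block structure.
Jordan blocks: (-5, 2), (-5, 1), (-5, 1), (-1, 1)

λ = -5: successive nullity increments [3, 1] count blocks of size ≥ k; block sizes are [2, 1, 1].
λ = -1: successive nullity increments [1] count blocks of size ≥ k; block sizes are [1].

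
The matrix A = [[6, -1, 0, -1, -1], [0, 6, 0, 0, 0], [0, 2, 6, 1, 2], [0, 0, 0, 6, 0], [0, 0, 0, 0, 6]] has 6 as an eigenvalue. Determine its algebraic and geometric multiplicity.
The characteristic polynomial is (x - 6)^5, so the factor x - 6 appears with exponent 5: the algebraic multiplicity is 5.

rank(A - 6I) = 2, so the eigenspace has dimension 5 - 2 = 3: the geometric multiplicity is 3.

Since 3 < 5, A is not diagonalizable.

algebraic multiplicity 5, geometric multiplicity 3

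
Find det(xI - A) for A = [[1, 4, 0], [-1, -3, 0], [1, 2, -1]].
χ_A(x) = (x + 1)^3

xI - A = [[x - 1, -4, 0], [1, x + 3, 0], [-1, -2, x + 1]].

Expanding det(xI - A) along the first row:
det(xI - A) = + (x - 1)·det([[x + 3, 0], [-2, x + 1]]) - (-4)·det([[1, 0], [-1, x + 1]]) + (0)·det([[1, x + 3], [-1, -2]]).

Evaluating gives χ_A(x) = x^3 + 3x^2 + 3x + 1 = (x + 1)^3.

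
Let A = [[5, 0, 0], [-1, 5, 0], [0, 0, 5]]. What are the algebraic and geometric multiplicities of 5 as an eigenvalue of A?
algebraic multiplicity 3, geometric multiplicity 2

The characteristic polynomial is (x - 5)^3, so the factor x - 5 appears with exponent 3: the algebraic multiplicity is 3.

rank(A - 5I) = 1, so the eigenspace has dimension 3 - 1 = 2: the geometric multiplicity is 2.

Since 2 < 3, A is not diagonalizable.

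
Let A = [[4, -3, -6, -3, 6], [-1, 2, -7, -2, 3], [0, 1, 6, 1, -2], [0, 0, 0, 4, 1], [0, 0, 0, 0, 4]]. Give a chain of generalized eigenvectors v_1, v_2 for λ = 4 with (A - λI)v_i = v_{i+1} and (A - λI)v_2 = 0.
v_1 = [[0, 0, 0, 2, 1]]^T, v_2 = [[0, -1, 0, 1, 0]]^T

We seek v_1 ∈ ker((A - 4I)^2) \ ker(A - 4I), then set v_{i+1} = (A - 4I) v_i.

One such chain is v_1 = [[0, 0, 0, 2, 1]]^T, v_2 = [[0, -1, 0, 1, 0]]^T. Check: (A - 4I) v_2 = [[0, 0, 0, 0, 0]]^T = 0.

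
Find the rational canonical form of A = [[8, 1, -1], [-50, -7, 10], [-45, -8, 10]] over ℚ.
R = [[0, 0, 45], [1, 0, -39], [0, 1, 11]]

The invariant factors of A (the non-unit diagonal entries of the Smith normal form of xI - A over ℚ[x]) are (x - 5)(x - 3)^2, each dividing the next. The characteristic polynomial is their product, (x - 5)(x - 3)^2.

The rational canonical form is the block-diagonal matrix of companion matrices C(f_i):
R = [[0, 0, 45], [1, 0, -39], [0, 1, 11]].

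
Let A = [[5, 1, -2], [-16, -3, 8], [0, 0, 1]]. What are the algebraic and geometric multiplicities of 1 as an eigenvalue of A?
The characteristic polynomial is (x - 1)^3, so the factor x - 1 appears with exponent 3: the algebraic multiplicity is 3.

rank(A - I) = 1, so the eigenspace has dimension 3 - 1 = 2: the geometric multiplicity is 2.

Since 2 < 3, A is not diagonalizable.

algebraic multiplicity 3, geometric multiplicity 2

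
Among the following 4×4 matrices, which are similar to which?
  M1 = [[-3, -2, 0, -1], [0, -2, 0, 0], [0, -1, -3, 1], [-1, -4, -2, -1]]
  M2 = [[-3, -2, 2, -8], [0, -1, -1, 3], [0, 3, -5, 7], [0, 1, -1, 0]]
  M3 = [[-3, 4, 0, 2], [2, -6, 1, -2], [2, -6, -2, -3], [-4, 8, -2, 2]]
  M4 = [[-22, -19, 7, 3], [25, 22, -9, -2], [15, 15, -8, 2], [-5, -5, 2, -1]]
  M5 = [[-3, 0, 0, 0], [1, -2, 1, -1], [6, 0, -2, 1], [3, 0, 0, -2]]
2 classes: {M1}, {M2, M3, M4, M5}

Characteristic polynomials: χ_{M1} = (x + 2)^3(x + 3), χ_{M2} = (x + 2)^3(x + 3), χ_{M3} = (x + 2)^3(x + 3), χ_{M4} = (x + 2)^3(x + 3), χ_{M5} = (x + 2)^3(x + 3).

{M1}: invariant factors x + 2, (x + 2)^2(x + 3).

{M2, M3, M4, M5}: invariant factors (x + 2)^3(x + 3).

Matrices are similar if and only if their invariant-factor lists agree; the partition into similarity classes is {M1}, {M2, M3, M4, M5}.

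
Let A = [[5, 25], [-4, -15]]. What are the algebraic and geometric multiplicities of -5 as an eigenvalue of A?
The characteristic polynomial is (x + 5)^2, so the factor x + 5 appears with exponent 2: the algebraic multiplicity is 2.

rank(A + 5I) = 1, so the eigenspace has dimension 2 - 1 = 1: the geometric multiplicity is 1.

Since 1 < 2, A is not diagonalizable.

algebraic multiplicity 2, geometric multiplicity 1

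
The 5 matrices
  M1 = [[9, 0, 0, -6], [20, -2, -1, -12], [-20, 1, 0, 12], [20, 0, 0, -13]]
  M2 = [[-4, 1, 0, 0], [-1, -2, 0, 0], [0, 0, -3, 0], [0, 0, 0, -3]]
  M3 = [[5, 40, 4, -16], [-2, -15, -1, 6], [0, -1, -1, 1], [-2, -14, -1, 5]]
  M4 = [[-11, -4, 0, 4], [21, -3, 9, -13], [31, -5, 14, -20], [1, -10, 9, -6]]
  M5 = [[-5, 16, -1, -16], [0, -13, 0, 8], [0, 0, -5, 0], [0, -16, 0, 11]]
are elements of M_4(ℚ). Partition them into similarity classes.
4 classes: {M1}, {M2}, {M3, M4}, {M5}

Characteristic polynomials: χ_{M1} = (x + 1)^3(x + 3), χ_{M2} = (x + 3)^4, χ_{M3} = (x + 1)^3(x + 3), χ_{M4} = (x + 1)^3(x + 3), χ_{M5} = (x - 3)(x + 5)^3.

{M1}: invariant factors x + 1, (x + 1)^2(x + 3).

{M2}: invariant factors x + 3, x + 3, (x + 3)^2.

{M3, M4}: invariant factors (x + 1)^3(x + 3).

{M5}: invariant factors x + 5, (x - 3)(x + 5)^2.

Matrices are similar if and only if their invariant-factor lists agree; the partition into similarity classes is {M1}, {M2}, {M3, M4}, {M5}.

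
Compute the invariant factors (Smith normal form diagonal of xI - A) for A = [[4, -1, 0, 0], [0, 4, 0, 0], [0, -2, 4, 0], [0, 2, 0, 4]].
The Jordan structure of A has elementary divisors (x - 4)^2, (x - 4), (x - 4). Arranging the block sizes at each eigenvalue in decreasing order and taking row products gives the invariant factors.

Invariant factors (smallest first, each dividing the next): x - 4, x - 4, (x - 4)^2.

Check: the last factor (x - 4)^2 is the minimal polynomial, and the product (x - 4)^4 is the characteristic polynomial.

x - 4, x - 4, (x - 4)^2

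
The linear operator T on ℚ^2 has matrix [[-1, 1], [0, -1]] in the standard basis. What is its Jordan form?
The characteristic polynomial is det(xI - A) = (x + 1)^2, so the eigenvalues are -1 (algebraic multiplicity 2).

For λ = -1: rank(A + I) = 1, rank((A + I)^2) = 0. The eigenspace has dimension 2 - 1 = 1, so there is 1 Jordan block; the rank sequence gives block sizes [2].

Assembling the blocks gives the Jordan form J above.

J = [[-1, 1], [0, -1]]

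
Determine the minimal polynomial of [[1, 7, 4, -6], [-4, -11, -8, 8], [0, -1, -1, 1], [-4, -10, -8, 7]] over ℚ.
m_A(x) = (x + 1)^2

The characteristic polynomial factors as (x + 1)^4. The minimal polynomial is ∏(x - λ)^{k_λ} where k_λ is the size of the largest Jordan block at λ.

For λ = -1: rank(A + I) = 2, and the largest Jordan block has size 2 (the smallest k with rank((A + I)^k) = rank((A + I)^(k+1))).

So m_A(x) = (x + 1)^2.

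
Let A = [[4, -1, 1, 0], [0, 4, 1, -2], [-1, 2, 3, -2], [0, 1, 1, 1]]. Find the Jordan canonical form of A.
J = [[3, 1, 0, 0], [0, 3, 1, 0], [0, 0, 3, 0], [0, 0, 0, 3]]

The characteristic polynomial is det(xI - A) = (x - 3)^4, so the eigenvalues are 3 (algebraic multiplicity 4).

For λ = 3: rank(A - 3I) = 2, rank((A - 3I)^2) = 1, rank((A - 3I)^3) = 0. The eigenspace has dimension 4 - 2 = 2, so there are 2 Jordan blocks; the rank sequence gives block sizes [3, 1].

Assembling the blocks gives the Jordan form J above.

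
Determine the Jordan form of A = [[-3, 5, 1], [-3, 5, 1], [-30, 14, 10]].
J = [[0, 0, 0], [0, 6, 1], [0, 0, 6]]

The characteristic polynomial is det(xI - A) = x(x - 6)^2, so the eigenvalues are 0 (algebraic multiplicity 1), 6 (algebraic multiplicity 2).

For λ = 0: algebraic multiplicity 1 gives one 1×1 block.

For λ = 6: rank(A - 6I) = 2, rank((A - 6I)^2) = 1. The eigenspace has dimension 3 - 2 = 1, so there is 1 Jordan block; the rank sequence gives block sizes [2].

Assembling the blocks gives the Jordan form J above.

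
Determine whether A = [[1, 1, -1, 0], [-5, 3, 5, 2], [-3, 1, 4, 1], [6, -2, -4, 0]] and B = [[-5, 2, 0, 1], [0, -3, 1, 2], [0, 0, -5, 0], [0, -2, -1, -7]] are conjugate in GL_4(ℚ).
trace(A) = 8 but trace(B) = -20. The trace is a similarity invariant, so A and B are not similar.

No.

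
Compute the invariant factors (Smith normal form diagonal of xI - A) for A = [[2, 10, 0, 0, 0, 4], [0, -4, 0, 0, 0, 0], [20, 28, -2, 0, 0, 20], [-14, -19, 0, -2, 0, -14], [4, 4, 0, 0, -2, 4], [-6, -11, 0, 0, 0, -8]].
The Jordan structure of A has elementary divisors (x + 4)^2, (x + 2), (x + 2), (x + 2), (x + 2). Arranging the block sizes at each eigenvalue in decreasing order and taking row products gives the invariant factors.

Invariant factors (smallest first, each dividing the next): x + 2, x + 2, x + 2, (x + 2)(x + 4)^2.

Check: the last factor (x + 2)(x + 4)^2 is the minimal polynomial, and the product (x + 2)^4(x + 4)^2 is the characteristic polynomial.

x + 2, x + 2, x + 2, (x + 2)(x + 4)^2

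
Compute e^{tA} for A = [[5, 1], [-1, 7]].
A has Jordan form J = [[6, 1], [0, 6]] with A = PJP^{-1}, so e^{tA} = P e^{tJ} P^{-1}.

For a Jordan block J_k(λ), e^{tJ_k(λ)} = e^{λt} · (I + tN + t^2 N^2/2! + ... + t^{k-1} N^{k-1}/(k-1)!) where N is the nilpotent superdiagonal part.

Assembling the blocks and conjugating back gives the entries of e^{tA} as shown above.

e^{tA} = [[(1 - t)*e^{6*t}, t*e^{6*t}], [-t*e^{6*t}, (t + 1)*e^{6*t}]]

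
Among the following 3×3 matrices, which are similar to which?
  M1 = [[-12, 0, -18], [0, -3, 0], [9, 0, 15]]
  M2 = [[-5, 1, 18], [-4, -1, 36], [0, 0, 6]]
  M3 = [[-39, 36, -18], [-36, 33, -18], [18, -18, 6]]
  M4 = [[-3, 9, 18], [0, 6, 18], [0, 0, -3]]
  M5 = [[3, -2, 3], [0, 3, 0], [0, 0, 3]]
3 classes: {M1, M3, M4}, {M2}, {M5}

Characteristic polynomials: χ_{M1} = (x - 6)(x + 3)^2, χ_{M2} = (x - 6)(x + 3)^2, χ_{M3} = (x - 6)(x + 3)^2, χ_{M4} = (x - 6)(x + 3)^2, χ_{M5} = (x - 3)^3.

{M1, M3, M4}: invariant factors x + 3, (x - 6)(x + 3).

{M2}: invariant factors (x - 6)(x + 3)^2.

{M5}: invariant factors x - 3, (x - 3)^2.

Matrices are similar if and only if their invariant-factor lists agree; the partition into similarity classes is {M1, M3, M4}, {M2}, {M5}.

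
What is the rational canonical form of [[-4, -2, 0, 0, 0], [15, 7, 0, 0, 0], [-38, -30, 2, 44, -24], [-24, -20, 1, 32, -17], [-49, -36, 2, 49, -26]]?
The invariant factors of A (the non-unit diagonal entries of the Smith normal form of xI - A over ℚ[x]) are (x - 2)(x - 1), (x - 5)(x - 2)(x - 1), each dividing the next. The characteristic polynomial is their product, (x - 5)(x - 2)^2(x - 1)^2.

The rational canonical form is the block-diagonal matrix of companion matrices C(f_i):
R = [[0, -2, 0, 0, 0], [1, 3, 0, 0, 0], [0, 0, 0, 0, 10], [0, 0, 1, 0, -17], [0, 0, 0, 1, 8]].

R = [[0, -2, 0, 0, 0], [1, 3, 0, 0, 0], [0, 0, 0, 0, 10], [0, 0, 1, 0, -17], [0, 0, 0, 1, 8]]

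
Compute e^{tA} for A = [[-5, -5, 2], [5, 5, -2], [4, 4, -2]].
A has Jordan form J = [[-2, 0, 0], [0, 0, 1], [0, 0, 0]] with A = PJP^{-1}, so e^{tA} = P e^{tJ} P^{-1}.

For a Jordan block J_k(λ), e^{tJ_k(λ)} = e^{λt} · (I + tN + t^2 N^2/2! + ... + t^{k-1} N^{k-1}/(k-1)!) where N is the nilpotent superdiagonal part.

Assembling the blocks and conjugating back gives the entries of e^{tA} as shown above.

e^{tA} = [[-t - 1 + 2*e^{-2*t}, -t - 2 + 2*e^{-2*t}, 1 - e^{-2*t}], [t + 2 - 2*e^{-2*t}, t + 3 - 2*e^{-2*t}, -1 + e^{-2*t}], [2 - 2*e^{-2*t}, 2 - 2*e^{-2*t}, e^{-2*t}]]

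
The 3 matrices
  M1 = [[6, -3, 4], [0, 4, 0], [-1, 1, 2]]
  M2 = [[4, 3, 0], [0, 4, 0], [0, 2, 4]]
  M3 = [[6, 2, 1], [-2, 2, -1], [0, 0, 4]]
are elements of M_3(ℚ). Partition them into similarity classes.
2 classes: {M1}, {M2, M3}

Characteristic polynomials: χ_{M1} = (x - 4)^3, χ_{M2} = (x - 4)^3, χ_{M3} = (x - 4)^3.

{M1}: invariant factors (x - 4)^3.

{M2, M3}: invariant factors x - 4, (x - 4)^2.

Matrices are similar if and only if their invariant-factor lists agree; the partition into similarity classes is {M1}, {M2, M3}.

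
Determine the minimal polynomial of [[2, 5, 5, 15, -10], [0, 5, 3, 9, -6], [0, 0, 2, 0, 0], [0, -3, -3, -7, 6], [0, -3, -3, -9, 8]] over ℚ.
m_A(x) = (x - 2)^2

The characteristic polynomial factors as (x - 2)^5. The minimal polynomial is ∏(x - λ)^{k_λ} where k_λ is the size of the largest Jordan block at λ.

For λ = 2: rank(A - 2I) = 1, and the largest Jordan block has size 2 (the smallest k with rank((A - 2I)^k) = rank((A - 2I)^(k+1))).

So m_A(x) = (x - 2)^2.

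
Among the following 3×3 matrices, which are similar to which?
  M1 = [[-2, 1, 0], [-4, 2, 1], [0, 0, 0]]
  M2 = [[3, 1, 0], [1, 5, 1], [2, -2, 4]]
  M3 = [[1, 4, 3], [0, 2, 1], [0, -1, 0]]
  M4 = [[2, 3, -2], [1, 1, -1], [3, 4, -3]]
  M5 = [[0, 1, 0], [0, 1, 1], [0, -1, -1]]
Characteristic polynomials: χ_{M1} = x^3, χ_{M2} = (x - 4)^3, χ_{M3} = (x - 1)^3, χ_{M4} = x^3, χ_{M5} = x^3.

{M1, M4, M5}: invariant factors x^3.

{M2}: invariant factors (x - 4)^3.

{M3}: invariant factors (x - 1)^3.

Matrices are similar if and only if their invariant-factor lists agree; the partition into similarity classes is {M1, M4, M5}, {M2}, {M3}.

3 classes: {M1, M4, M5}, {M2}, {M3}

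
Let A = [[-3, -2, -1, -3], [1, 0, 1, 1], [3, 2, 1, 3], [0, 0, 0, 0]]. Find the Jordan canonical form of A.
The characteristic polynomial is det(xI - A) = x^3(x + 2), so the eigenvalues are -2 (algebraic multiplicity 1), 0 (algebraic multiplicity 3).

For λ = -2: algebraic multiplicity 1 gives one 1×1 block.

For λ = 0: rank(A) = 2, rank(A^2) = 1. The eigenspace has dimension 4 - 2 = 2, so there are 2 Jordan blocks; the rank sequence gives block sizes [2, 1].

Assembling the blocks gives the Jordan form J above.

J = [[-2, 0, 0, 0], [0, 0, 1, 0], [0, 0, 0, 0], [0, 0, 0, 0]]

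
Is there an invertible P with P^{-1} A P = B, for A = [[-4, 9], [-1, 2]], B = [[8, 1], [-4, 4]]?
No.

trace(A) = -2 but trace(B) = 12. The trace is a similarity invariant, so A and B are not similar.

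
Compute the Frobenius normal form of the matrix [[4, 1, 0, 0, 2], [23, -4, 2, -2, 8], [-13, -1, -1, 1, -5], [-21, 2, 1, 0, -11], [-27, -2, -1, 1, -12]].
The invariant factors of A (the non-unit diagonal entries of the Smith normal form of xI - A over ℚ[x]) are x^2 + 4x - 1, (x + 5)(x^2 + 4x - 1), each dividing the next. The characteristic polynomial is their product, (x + 5)(x^2 + 4x - 1)^2.

The rational canonical form is the block-diagonal matrix of companion matrices C(f_i):
R = [[0, 1, 0, 0, 0], [1, -4, 0, 0, 0], [0, 0, 0, 0, 5], [0, 0, 1, 0, -19], [0, 0, 0, 1, -9]].

Note the characteristic polynomial does not split into linear factors over ℚ, so A has no Jordan form over ℚ; the rational canonical form exists over any field.

R = [[0, 1, 0, 0, 0], [1, -4, 0, 0, 0], [0, 0, 0, 0, 5], [0, 0, 1, 0, -19], [0, 0, 0, 1, -9]]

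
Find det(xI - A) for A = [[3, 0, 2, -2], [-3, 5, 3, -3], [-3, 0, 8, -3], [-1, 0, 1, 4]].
xI - A = [[x - 3, 0, -2, 2], [3, x - 5, -3, 3], [3, 0, x - 8, 3], [1, 0, -1, x - 4]].

Expanding det(xI - A) along the first row:
det(xI - A) = + (x - 3)·det([[x - 5, -3, 3], [0, x - 8, 3], [0, -1, x - 4]]) - (0)·det([[3, -3, 3], [3, x - 8, 3], [1, -1, x - 4]]) + (-2)·det([[3, x - 5, 3], [3, 0, 3], [1, 0, x - 4]]) - (2)·det([[3, x - 5, -3], [3, 0, x - 8], [1, 0, -1]]).

Evaluating gives χ_A(x) = x^4 - 20x^3 + 150x^2 - 500x + 625 = (x - 5)^4.

χ_A(x) = (x - 5)^4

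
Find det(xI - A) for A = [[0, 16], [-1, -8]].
χ_A(x) = (x + 4)^2

xI - A = [[x, -16], [1, x + 8]].

Expanding det(xI - A) along the first row:
det(xI - A) = + (x)·det([[x + 8]]) - (-16)·det([[1]]).

Evaluating gives χ_A(x) = x^2 + 8x + 16 = (x + 4)^2.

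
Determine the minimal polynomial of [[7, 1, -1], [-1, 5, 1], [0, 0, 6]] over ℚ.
m_A(x) = (x - 6)^2

The characteristic polynomial factors as (x - 6)^3. The minimal polynomial is ∏(x - λ)^{k_λ} where k_λ is the size of the largest Jordan block at λ.

For λ = 6: rank(A - 6I) = 1, and the largest Jordan block has size 2 (the smallest k with rank((A - 6I)^k) = rank((A - 6I)^(k+1))).

So m_A(x) = (x - 6)^2.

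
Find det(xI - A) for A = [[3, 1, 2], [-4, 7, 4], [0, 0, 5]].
xI - A = [[x - 3, -1, -2], [4, x - 7, -4], [0, 0, x - 5]].

Expanding det(xI - A) along the first row:
det(xI - A) = + (x - 3)·det([[x - 7, -4], [0, x - 5]]) - (-1)·det([[4, -4], [0, x - 5]]) + (-2)·det([[4, x - 7], [0, 0]]).

Evaluating gives χ_A(x) = x^3 - 15x^2 + 75x - 125 = (x - 5)^3.

χ_A(x) = (x - 5)^3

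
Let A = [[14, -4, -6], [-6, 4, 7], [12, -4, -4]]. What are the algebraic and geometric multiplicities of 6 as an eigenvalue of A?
algebraic multiplicity 2, geometric multiplicity 1

The characteristic polynomial is (x - 6)^2(x - 2), so the factor x - 6 appears with exponent 2: the algebraic multiplicity is 2.

rank(A - 6I) = 2, so the eigenspace has dimension 3 - 2 = 1: the geometric multiplicity is 1.

Since 1 < 2, A is not diagonalizable.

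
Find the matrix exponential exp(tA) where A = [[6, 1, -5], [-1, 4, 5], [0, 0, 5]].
e^{tA} = [[(t + 1)*e^{5*t}, t*e^{5*t}, -5*t*e^{5*t}], [-t*e^{5*t}, (1 - t)*e^{5*t}, 5*t*e^{5*t}], [0, 0, e^{5*t}]]

A has Jordan form J = [[5, 1, 0], [0, 5, 0], [0, 0, 5]] with A = PJP^{-1}, so e^{tA} = P e^{tJ} P^{-1}.

For a Jordan block J_k(λ), e^{tJ_k(λ)} = e^{λt} · (I + tN + t^2 N^2/2! + ... + t^{k-1} N^{k-1}/(k-1)!) where N is the nilpotent superdiagonal part.

Assembling the blocks and conjugating back gives the entries of e^{tA} as shown above.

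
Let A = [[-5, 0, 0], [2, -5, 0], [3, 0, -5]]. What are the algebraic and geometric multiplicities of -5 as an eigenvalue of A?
algebraic multiplicity 3, geometric multiplicity 2

The characteristic polynomial is (x + 5)^3, so the factor x + 5 appears with exponent 3: the algebraic multiplicity is 3.

rank(A + 5I) = 1, so the eigenspace has dimension 3 - 1 = 2: the geometric multiplicity is 2.

Since 2 < 3, A is not diagonalizable.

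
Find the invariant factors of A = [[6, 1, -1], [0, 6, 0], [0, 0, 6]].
x - 6, (x - 6)^2

The Jordan structure of A has elementary divisors (x - 6)^2, (x - 6). Arranging the block sizes at each eigenvalue in decreasing order and taking row products gives the invariant factors.

Invariant factors (smallest first, each dividing the next): x - 6, (x - 6)^2.

Check: the last factor (x - 6)^2 is the minimal polynomial, and the product (x - 6)^3 is the characteristic polynomial.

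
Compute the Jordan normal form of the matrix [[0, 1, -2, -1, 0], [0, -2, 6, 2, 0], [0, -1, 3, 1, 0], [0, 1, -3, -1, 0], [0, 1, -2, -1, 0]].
J = [[0, 1, 0, 0, 0], [0, 0, 1, 0, 0], [0, 0, 0, 0, 0], [0, 0, 0, 0, 0], [0, 0, 0, 0, 0]]

The characteristic polynomial is det(xI - A) = x^5, so the eigenvalues are 0 (algebraic multiplicity 5).

For λ = 0: rank(A) = 2, rank(A^2) = 1, rank(A^3) = 0. The eigenspace has dimension 5 - 2 = 3, so there are 3 Jordan blocks; the rank sequence gives block sizes [3, 1, 1].

Assembling the blocks gives the Jordan form J above.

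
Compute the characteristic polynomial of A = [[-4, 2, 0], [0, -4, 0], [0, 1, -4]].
xI - A = [[x + 4, -2, 0], [0, x + 4, 0], [0, -1, x + 4]].

Expanding det(xI - A) along the first row:
det(xI - A) = + (x + 4)·det([[x + 4, 0], [-1, x + 4]]) - (-2)·det([[0, 0], [0, x + 4]]) + (0)·det([[0, x + 4], [0, -1]]).

Evaluating gives χ_A(x) = x^3 + 12x^2 + 48x + 64 = (x + 4)^3.

χ_A(x) = (x + 4)^3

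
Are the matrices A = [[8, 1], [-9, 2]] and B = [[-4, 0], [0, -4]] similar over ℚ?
No.

trace(A) = 10 but trace(B) = -8. The trace is a similarity invariant, so A and B are not similar.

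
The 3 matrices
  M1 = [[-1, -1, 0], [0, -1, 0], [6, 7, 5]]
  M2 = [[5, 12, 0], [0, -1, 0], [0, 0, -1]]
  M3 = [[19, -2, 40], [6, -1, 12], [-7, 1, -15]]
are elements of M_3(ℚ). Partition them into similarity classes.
2 classes: {M1, M3}, {M2}

Characteristic polynomials: χ_{M1} = (x - 5)(x + 1)^2, χ_{M2} = (x - 5)(x + 1)^2, χ_{M3} = (x - 5)(x + 1)^2.

{M1, M3}: invariant factors (x - 5)(x + 1)^2.

{M2}: invariant factors x + 1, (x - 5)(x + 1).

Matrices are similar if and only if their invariant-factor lists agree; the partition into similarity classes is {M1, M3}, {M2}.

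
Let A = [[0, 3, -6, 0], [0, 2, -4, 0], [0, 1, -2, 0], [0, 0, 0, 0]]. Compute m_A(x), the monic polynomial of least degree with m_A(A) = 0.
m_A(x) = x^2

The characteristic polynomial factors as x^4. The minimal polynomial is ∏(x - λ)^{k_λ} where k_λ is the size of the largest Jordan block at λ.

For λ = 0: rank(A) = 1, and the largest Jordan block has size 2 (the smallest k with rank(A^k) = rank(A^(k+1))).

So m_A(x) = x^2.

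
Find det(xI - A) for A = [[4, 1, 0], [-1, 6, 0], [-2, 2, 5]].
xI - A = [[x - 4, -1, 0], [1, x - 6, 0], [2, -2, x - 5]].

Expanding det(xI - A) along the first row:
det(xI - A) = + (x - 4)·det([[x - 6, 0], [-2, x - 5]]) - (-1)·det([[1, 0], [2, x - 5]]) + (0)·det([[1, x - 6], [2, -2]]).

Evaluating gives χ_A(x) = x^3 - 15x^2 + 75x - 125 = (x - 5)^3.

χ_A(x) = (x - 5)^3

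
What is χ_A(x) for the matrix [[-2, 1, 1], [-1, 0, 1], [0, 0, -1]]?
xI - A = [[x + 2, -1, -1], [1, x, -1], [0, 0, x + 1]].

Expanding det(xI - A) along the first row:
det(xI - A) = + (x + 2)·det([[x, -1], [0, x + 1]]) - (-1)·det([[1, -1], [0, x + 1]]) + (-1)·det([[1, x], [0, 0]]).

Evaluating gives χ_A(x) = x^3 + 3x^2 + 3x + 1 = (x + 1)^3.

χ_A(x) = (x + 1)^3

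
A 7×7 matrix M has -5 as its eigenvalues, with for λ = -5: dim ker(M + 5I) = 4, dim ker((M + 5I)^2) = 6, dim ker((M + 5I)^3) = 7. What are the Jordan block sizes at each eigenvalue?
λ = -5: successive nullity increments [4, 2, 1] count blocks of size ≥ k; block sizes are [3, 2, 1, 1].

Jordan blocks: (-5, 3), (-5, 2), (-5, 1), (-5, 1)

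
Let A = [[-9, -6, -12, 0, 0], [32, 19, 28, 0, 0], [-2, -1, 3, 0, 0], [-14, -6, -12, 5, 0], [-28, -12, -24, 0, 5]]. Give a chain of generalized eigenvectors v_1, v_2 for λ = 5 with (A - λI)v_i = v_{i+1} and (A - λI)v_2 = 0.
v_1 = [[-3, 3, 2, -2, -4]]^T, v_2 = [[0, 2, -1, 0, 0]]^T

We seek v_1 ∈ ker((A - 5I)^2) \ ker(A - 5I), then set v_{i+1} = (A - 5I) v_i.

One such chain is v_1 = [[-3, 3, 2, -2, -4]]^T, v_2 = [[0, 2, -1, 0, 0]]^T. Check: (A - 5I) v_2 = [[0, 0, 0, 0, 0]]^T = 0.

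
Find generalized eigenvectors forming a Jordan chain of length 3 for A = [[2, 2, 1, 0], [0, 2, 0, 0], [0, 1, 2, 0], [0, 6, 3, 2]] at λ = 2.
v_1 = [[0, 1, 0, 0]]^T, v_2 = [[2, 0, 1, 6]]^T, v_3 = [[1, 0, 0, 3]]^T

We seek v_1 ∈ ker((A - 2I)^3) \ ker((A - 2I)^2), then set v_{i+1} = (A - 2I) v_i.

One such chain is v_1 = [[0, 1, 0, 0]]^T, v_2 = [[2, 0, 1, 6]]^T, v_3 = [[1, 0, 0, 3]]^T. Check: (A - 2I) v_3 = [[0, 0, 0, 0]]^T = 0.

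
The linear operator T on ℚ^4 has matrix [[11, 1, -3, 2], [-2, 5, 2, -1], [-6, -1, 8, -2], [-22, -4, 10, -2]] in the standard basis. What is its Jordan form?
The characteristic polynomial is det(xI - A) = (x - 6)^2(x - 5)^2, so the eigenvalues are 5 (algebraic multiplicity 2), 6 (algebraic multiplicity 2).

For λ = 5: rank(A - 5I) = 2. The eigenspace has dimension 4 - 2 = 2, so there are 2 Jordan blocks; the rank sequence gives block sizes [1, 1].

For λ = 6: rank(A - 6I) = 3, rank((A - 6I)^2) = 2. The eigenspace has dimension 4 - 3 = 1, so there is 1 Jordan block; the rank sequence gives block sizes [2].

Assembling the blocks gives the Jordan form J above.

J = [[5, 0, 0, 0], [0, 5, 0, 0], [0, 0, 6, 1], [0, 0, 0, 6]]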